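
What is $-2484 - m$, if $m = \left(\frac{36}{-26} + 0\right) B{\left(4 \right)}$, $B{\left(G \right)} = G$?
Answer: $- \frac{32220}{13} \approx -2478.5$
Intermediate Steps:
$m = - \frac{72}{13}$ ($m = \left(\frac{36}{-26} + 0\right) 4 = \left(36 \left(- \frac{1}{26}\right) + 0\right) 4 = \left(- \frac{18}{13} + 0\right) 4 = \left(- \frac{18}{13}\right) 4 = - \frac{72}{13} \approx -5.5385$)
$-2484 - m = -2484 - - \frac{72}{13} = -2484 + \frac{72}{13} = - \frac{32220}{13}$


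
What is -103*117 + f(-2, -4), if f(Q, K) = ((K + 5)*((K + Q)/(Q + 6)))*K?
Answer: -12045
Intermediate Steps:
f(Q, K) = K*(5 + K)*(K + Q)/(6 + Q) (f(Q, K) = ((5 + K)*((K + Q)/(6 + Q)))*K = ((5 + K)*(K + Q)/(6 + Q))*K = K*(5 + K)*(K + Q)/(6 + Q))
-103*117 + f(-2, -4) = -103*117 - 4*((-4)**2 + 5*(-4) + 5*(-2) - 4*(-2))/(6 - 2) = -12051 - 4*(16 - 20 - 10 + 8)/4 = -12051 - 4*1/4*(-6) = -12051 + 6 = -12045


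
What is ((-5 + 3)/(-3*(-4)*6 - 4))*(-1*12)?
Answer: 6/17 ≈ 0.35294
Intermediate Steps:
((-5 + 3)/(-3*(-4)*6 - 4))*(-1*12) = -2/(12*6 - 4)*(-12) = -2/(72 - 4)*(-12) = -2/68*(-12) = -2*1/68*(-12) = -1/34*(-12) = 6/17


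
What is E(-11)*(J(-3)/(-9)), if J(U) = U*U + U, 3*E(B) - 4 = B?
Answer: 14/9 ≈ 1.5556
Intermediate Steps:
E(B) = 4/3 + B/3
J(U) = U + U² (J(U) = U² + U = U + U²)
E(-11)*(J(-3)/(-9)) = (4/3 + (⅓)*(-11))*(-3*(1 - 3)/(-9)) = (4/3 - 11/3)*(-3*(-2)*(-⅑)) = -14*(-1)/9 = -7/3*(-⅔) = 14/9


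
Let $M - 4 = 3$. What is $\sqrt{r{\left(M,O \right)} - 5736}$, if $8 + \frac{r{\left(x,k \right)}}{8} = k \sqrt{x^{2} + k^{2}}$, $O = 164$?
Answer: $2 \sqrt{-1450 + 328 \sqrt{26945}} \approx 457.78$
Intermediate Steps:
$M = 7$ ($M = 4 + 3 = 7$)
$r{\left(x,k \right)} = -64 + 8 k \sqrt{k^{2} + x^{2}}$ ($r{\left(x,k \right)} = -64 + 8 k \sqrt{x^{2} + k^{2}} = -64 + 8 k \sqrt{k^{2} + x^{2}}$)
$\sqrt{r{\left(M,O \right)} - 5736} = \sqrt{\left(-64 + 8 \cdot 164 \sqrt{164^{2} + 7^{2}}\right) - 5736} = \sqrt{\left(-64 + 8 \cdot 164 \sqrt{26896 + 49}\right) - 5736} = \sqrt{\left(-64 + 8 \cdot 164 \sqrt{26945}\right) - 5736} = \sqrt{\left(-64 + 1312 \sqrt{26945}\right) - 5736} = \sqrt{-5800 + 1312 \sqrt{26945}}$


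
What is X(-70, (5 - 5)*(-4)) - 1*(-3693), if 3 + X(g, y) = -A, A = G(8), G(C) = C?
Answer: 3682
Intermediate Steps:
A = 8
X(g, y) = -11 (X(g, y) = -3 - 1*8 = -3 - 8 = -11)
X(-70, (5 - 5)*(-4)) - 1*(-3693) = -11 - 1*(-3693) = -11 + 3693 = 3682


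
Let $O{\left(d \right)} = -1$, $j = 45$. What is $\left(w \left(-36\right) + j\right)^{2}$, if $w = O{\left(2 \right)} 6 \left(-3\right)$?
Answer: $363609$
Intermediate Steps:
$w = 18$ ($w = \left(-1\right) 6 \left(-3\right) = \left(-6\right) \left(-3\right) = 18$)
$\left(w \left(-36\right) + j\right)^{2} = \left(18 \left(-36\right) + 45\right)^{2} = \left(-648 + 45\right)^{2} = \left(-603\right)^{2} = 363609$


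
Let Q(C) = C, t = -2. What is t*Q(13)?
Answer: -26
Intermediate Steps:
t*Q(13) = -2*13 = -26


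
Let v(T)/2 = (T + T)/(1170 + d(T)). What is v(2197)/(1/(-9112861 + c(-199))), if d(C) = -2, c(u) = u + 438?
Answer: -10010215267/146 ≈ -6.8563e+7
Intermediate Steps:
c(u) = 438 + u
v(T) = T/292 (v(T) = 2*((T + T)/(1170 - 2)) = 2*((2*T)/1168) = 2*((2*T)*(1/1168)) = 2*(T/584) = T/292)
v(2197)/(1/(-9112861 + c(-199))) = ((1/292)*2197)/(1/(-9112861 + (438 - 199))) = 2197/(292*(1/(-9112861 + 239))) = 2197/(292*(1/(-9112622))) = 2197/(292*(-1/9112622)) = (2197/292)*(-9112622) = -10010215267/146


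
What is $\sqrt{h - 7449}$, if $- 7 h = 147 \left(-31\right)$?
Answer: $i \sqrt{6798} \approx 82.45 i$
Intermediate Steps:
$h = 651$ ($h = - \frac{147 \left(-31\right)}{7} = \left(- \frac{1}{7}\right) \left(-4557\right) = 651$)
$\sqrt{h - 7449} = \sqrt{651 - 7449} = \sqrt{-6798} = i \sqrt{6798}$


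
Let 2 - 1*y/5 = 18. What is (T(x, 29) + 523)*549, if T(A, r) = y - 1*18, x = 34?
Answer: 233325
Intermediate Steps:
y = -80 (y = 10 - 5*18 = 10 - 90 = -80)
T(A, r) = -98 (T(A, r) = -80 - 1*18 = -80 - 18 = -98)
(T(x, 29) + 523)*549 = (-98 + 523)*549 = 425*549 = 233325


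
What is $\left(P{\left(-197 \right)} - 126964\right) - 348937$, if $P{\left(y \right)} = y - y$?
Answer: $-475901$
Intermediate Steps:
$P{\left(y \right)} = 0$
$\left(P{\left(-197 \right)} - 126964\right) - 348937 = \left(0 - 126964\right) - 348937 = -126964 - 348937 = -475901$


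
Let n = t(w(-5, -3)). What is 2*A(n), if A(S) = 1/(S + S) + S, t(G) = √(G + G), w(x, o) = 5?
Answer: 21*√10/10 ≈ 6.6408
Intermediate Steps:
t(G) = √2*√G (t(G) = √(2*G) = √2*√G)
n = √10 (n = √2*√5 = √10 ≈ 3.1623)
A(S) = S + 1/(2*S) (A(S) = 1/(2*S) + S = S + 1/(2*S))
2*A(n) = 2*(√10 + 1/(2*(√10))) = 2*(√10 + (√10/10)/2) = 2*(√10 + √10/20) = 2*(21*√10/20) = 21*√10/10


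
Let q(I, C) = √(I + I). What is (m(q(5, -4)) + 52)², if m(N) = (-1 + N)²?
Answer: 4009 - 252*√10 ≈ 3212.1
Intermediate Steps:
q(I, C) = √2*√I (q(I, C) = √(2*I) = √2*√I)
(m(q(5, -4)) + 52)² = ((-1 + √2*√5)² + 52)² = ((-1 + √10)² + 52)² = (52 + (-1 + √10)²)²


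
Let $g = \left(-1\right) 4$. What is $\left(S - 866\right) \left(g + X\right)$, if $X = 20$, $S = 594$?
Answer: $-4352$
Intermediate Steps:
$g = -4$
$\left(S - 866\right) \left(g + X\right) = \left(594 - 866\right) \left(-4 + 20\right) = \left(594 - 866\right) 16 = \left(-272\right) 16 = -4352$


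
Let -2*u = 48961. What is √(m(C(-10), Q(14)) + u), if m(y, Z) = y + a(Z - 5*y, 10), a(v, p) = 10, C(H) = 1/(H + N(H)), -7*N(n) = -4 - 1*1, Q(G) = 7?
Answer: I*√413553270/130 ≈ 156.43*I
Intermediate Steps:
N(n) = 5/7 (N(n) = -(-4 - 1*1)/7 = -(-4 - 1)/7 = -⅐*(-5) = 5/7)
u = -48961/2 (u = -½*48961 = -48961/2 ≈ -24481.)
C(H) = 1/(5/7 + H) (C(H) = 1/(H + 5/7) = 1/(5/7 + H))
m(y, Z) = 10 + y (m(y, Z) = y + 10 = 10 + y)
√(m(C(-10), Q(14)) + u) = √((10 + 7/(5 + 7*(-10))) - 48961/2) = √((10 + 7/(5 - 70)) - 48961/2) = √((10 + 7/(-65)) - 48961/2) = √((10 + 7*(-1/65)) - 48961/2) = √((10 - 7/65) - 48961/2) = √(643/65 - 48961/2) = √(-3181179/130) = I*√413553270/130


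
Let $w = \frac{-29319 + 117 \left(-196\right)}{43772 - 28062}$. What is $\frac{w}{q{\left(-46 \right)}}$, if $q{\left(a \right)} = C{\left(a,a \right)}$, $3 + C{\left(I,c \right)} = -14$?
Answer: $\frac{52251}{267070} \approx 0.19565$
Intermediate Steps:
$C{\left(I,c \right)} = -17$ ($C{\left(I,c \right)} = -3 - 14 = -17$)
$q{\left(a \right)} = -17$
$w = - \frac{52251}{15710}$ ($w = \frac{-29319 - 22932}{15710} = \left(-52251\right) \frac{1}{15710} = - \frac{52251}{15710} \approx -3.326$)
$\frac{w}{q{\left(-46 \right)}} = - \frac{52251}{15710 \left(-17\right)} = \left(- \frac{52251}{15710}\right) \left(- \frac{1}{17}\right) = \frac{52251}{267070}$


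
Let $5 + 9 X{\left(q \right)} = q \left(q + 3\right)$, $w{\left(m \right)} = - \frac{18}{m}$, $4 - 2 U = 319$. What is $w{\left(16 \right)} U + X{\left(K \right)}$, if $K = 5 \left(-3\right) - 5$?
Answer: $\frac{30875}{144} \approx 214.41$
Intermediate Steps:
$U = - \frac{315}{2}$ ($U = 2 - \frac{319}{2} = - \frac{315}{2} \approx -157.5$)
$K = -20$ ($K = -15 - 5 = -20$)
$X{\left(q \right)} = - \frac{5}{9} + \frac{q \left(3 + q\right)}{9}$ ($X{\left(q \right)} = - \frac{5}{9} + \frac{q \left(q + 3\right)}{9} = - \frac{5}{9} + \frac{q \left(3 + q\right)}{9}$)
$w{\left(16 \right)} U + X{\left(K \right)} = - \frac{18}{16} \left(- \frac{315}{2}\right) + \left(- \frac{5}{9} + \frac{1}{3} \left(-20\right) + \frac{\left(-20\right)^{2}}{9}\right) = \left(-18\right) \frac{1}{16} \left(- \frac{315}{2}\right) - - \frac{335}{9} = \left(- \frac{9}{8}\right) \left(- \frac{315}{2}\right) - - \frac{335}{9} = \frac{2835}{16} + \frac{335}{9} = \frac{30875}{144}$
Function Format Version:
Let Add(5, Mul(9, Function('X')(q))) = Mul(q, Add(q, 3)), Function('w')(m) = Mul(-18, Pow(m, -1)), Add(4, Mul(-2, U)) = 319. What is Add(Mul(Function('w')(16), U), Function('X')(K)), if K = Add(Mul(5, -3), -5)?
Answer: Rational(30875, 144) ≈ 214.41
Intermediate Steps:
U = Rational(-315, 2) (U = Add(2, Mul(Rational(-1, 2), 319)) = Add(2, Rational(-319, 2)) = Rational(-315, 2) ≈ -157.50)
K = -20 (K = Add(-15, -5) = -20)
Function('X')(q) = Add(Rational(-5, 9), Mul(Rational(1, 9), q, Add(3, q))) (Function('X')(q) = Add(Rational(-5, 9), Mul(Rational(1, 9), Mul(q, Add(q, 3)))) = Add(Rational(-5, 9), Mul(Rational(1, 9), Mul(q, Add(3, q)))) = Add(Rational(-5, 9), Mul(Rational(1, 9), q, Add(3, q))))
Add(Mul(Function('w')(16), U), Function('X')(K)) = Add(Mul(Mul(-18, Pow(16, -1)), Rational(-315, 2)), Add(Rational(-5, 9), Mul(Rational(1, 3), -20), Mul(Rational(1, 9), Pow(-20, 2)))) = Add(Mul(Mul(-18, Rational(1, 16)), Rational(-315, 2)), Add(Rational(-5, 9), Rational(-20, 3), Mul(Rational(1, 9), 400))) = Add(Mul(Rational(-9, 8), Rational(-315, 2)), Add(Rational(-5, 9), Rational(-20, 3), Rational(400, 9))) = Add(Rational(2835, 16), Rational(335, 9)) = Rational(30875, 144)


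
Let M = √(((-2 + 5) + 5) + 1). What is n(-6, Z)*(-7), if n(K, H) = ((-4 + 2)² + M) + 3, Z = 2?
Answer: -70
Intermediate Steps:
M = 3 (M = √((3 + 5) + 1) = √(8 + 1) = √9 = 3)
n(K, H) = 10 (n(K, H) = ((-4 + 2)² + 3) + 3 = ((-2)² + 3) + 3 = (4 + 3) + 3 = 7 + 3 = 10)
n(-6, Z)*(-7) = 10*(-7) = -70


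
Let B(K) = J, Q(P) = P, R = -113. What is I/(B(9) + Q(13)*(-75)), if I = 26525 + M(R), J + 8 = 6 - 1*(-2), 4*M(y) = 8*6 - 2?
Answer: -17691/650 ≈ -27.217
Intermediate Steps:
M(y) = 23/2 (M(y) = (8*6 - 2)/4 = (48 - 2)/4 = (1/4)*46 = 23/2)
J = 0 (J = -8 + (6 - 1*(-2)) = -8 + (6 + 2) = -8 + 8 = 0)
B(K) = 0
I = 53073/2 (I = 26525 + 23/2 = 53073/2 ≈ 26537.)
I/(B(9) + Q(13)*(-75)) = 53073/(2*(0 + 13*(-75))) = 53073/(2*(0 - 975)) = (53073/2)/(-975) = (53073/2)*(-1/975) = -17691/650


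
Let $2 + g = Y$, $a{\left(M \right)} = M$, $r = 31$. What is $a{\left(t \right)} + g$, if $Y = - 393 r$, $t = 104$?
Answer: $-12081$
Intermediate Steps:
$Y = -12183$ ($Y = \left(-393\right) 31 = -12183$)
$g = -12185$ ($g = -2 - 12183 = -12185$)
$a{\left(t \right)} + g = 104 - 12185 = -12081$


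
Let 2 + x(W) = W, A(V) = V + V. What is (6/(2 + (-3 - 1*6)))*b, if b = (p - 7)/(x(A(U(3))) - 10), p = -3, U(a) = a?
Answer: -10/7 ≈ -1.4286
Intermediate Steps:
A(V) = 2*V
x(W) = -2 + W
b = 5/3 (b = (-3 - 7)/((-2 + 2*3) - 10) = -10/((-2 + 6) - 10) = -10/(4 - 10) = -10/(-6) = -10*(-⅙) = 5/3 ≈ 1.6667)
(6/(2 + (-3 - 1*6)))*b = (6/(2 + (-3 - 1*6)))*(5/3) = (6/(2 + (-3 - 6)))*(5/3) = (6/(2 - 9))*(5/3) = (6/(-7))*(5/3) = -⅐*6*(5/3) = -6/7*5/3 = -10/7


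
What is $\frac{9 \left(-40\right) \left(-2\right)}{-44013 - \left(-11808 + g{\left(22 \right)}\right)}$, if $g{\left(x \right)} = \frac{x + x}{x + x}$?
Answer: $- \frac{360}{16103} \approx -0.022356$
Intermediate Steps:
$g{\left(x \right)} = 1$ ($g{\left(x \right)} = \frac{2 x}{2 x} = 2 x \frac{1}{2 x} = 1$)
$\frac{9 \left(-40\right) \left(-2\right)}{-44013 - \left(-11808 + g{\left(22 \right)}\right)} = \frac{9 \left(-40\right) \left(-2\right)}{-44013 - \left(-11808 + 1\right)} = \frac{\left(-360\right) \left(-2\right)}{-44013 - -11807} = \frac{720}{-44013 + 11807} = \frac{720}{-32206} = 720 \left(- \frac{1}{32206}\right) = - \frac{360}{16103}$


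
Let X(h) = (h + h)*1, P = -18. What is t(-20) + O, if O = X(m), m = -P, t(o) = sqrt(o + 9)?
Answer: 36 + I*sqrt(11) ≈ 36.0 + 3.3166*I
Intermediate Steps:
t(o) = sqrt(9 + o)
m = 18 (m = -1*(-18) = 18)
X(h) = 2*h (X(h) = (2*h)*1 = 2*h)
O = 36 (O = 2*18 = 36)
t(-20) + O = sqrt(9 - 20) + 36 = sqrt(-11) + 36 = I*sqrt(11) + 36 = 36 + I*sqrt(11)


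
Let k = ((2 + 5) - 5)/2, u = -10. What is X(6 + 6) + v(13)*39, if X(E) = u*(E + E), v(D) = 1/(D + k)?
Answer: -3321/14 ≈ -237.21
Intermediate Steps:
k = 1 (k = (7 - 5)*(½) = 2*(½) = 1)
v(D) = 1/(1 + D) (v(D) = 1/(D + 1) = 1/(1 + D))
X(E) = -20*E (X(E) = -10*(E + E) = -20*E)
X(6 + 6) + v(13)*39 = -20*(6 + 6) + 39/(1 + 13) = -20*12 + 39/14 = -240 + (1/14)*39 = -240 + 39/14 = -3321/14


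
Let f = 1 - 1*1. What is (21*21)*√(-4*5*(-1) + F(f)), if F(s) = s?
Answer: 882*√5 ≈ 1972.2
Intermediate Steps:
f = 0 (f = 1 - 1 = 0)
(21*21)*√(-4*5*(-1) + F(f)) = (21*21)*√(-4*5*(-1) + 0) = 441*√(-20*(-1) + 0) = 441*√(20 + 0) = 441*√20 = 441*(2*√5) = 882*√5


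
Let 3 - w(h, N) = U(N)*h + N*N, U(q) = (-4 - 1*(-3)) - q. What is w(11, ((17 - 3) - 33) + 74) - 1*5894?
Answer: -8300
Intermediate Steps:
U(q) = -1 - q (U(q) = (-4 + 3) - q = -1 - q)
w(h, N) = 3 - N**2 - h*(-1 - N) (w(h, N) = 3 - ((-1 - N)*h + N*N) = 3 - (h*(-1 - N) + N**2) = 3 - (N**2 + h*(-1 - N)) = 3 + (-N**2 - h*(-1 - N)) = 3 - N**2 - h*(-1 - N))
w(11, ((17 - 3) - 33) + 74) - 1*5894 = (3 - (((17 - 3) - 33) + 74)**2 + 11*(1 + (((17 - 3) - 33) + 74))) - 1*5894 = (3 - ((14 - 33) + 74)**2 + 11*(1 + ((14 - 33) + 74))) - 5894 = (3 - (-19 + 74)**2 + 11*(1 + (-19 + 74))) - 5894 = (3 - 1*55**2 + 11*(1 + 55)) - 5894 = (3 - 1*3025 + 11*56) - 5894 = (3 - 3025 + 616) - 5894 = -2406 - 5894 = -8300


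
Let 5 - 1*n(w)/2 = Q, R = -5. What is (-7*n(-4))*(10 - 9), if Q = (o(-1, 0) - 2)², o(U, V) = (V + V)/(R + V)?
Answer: -14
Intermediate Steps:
o(U, V) = 2*V/(-5 + V) (o(U, V) = (V + V)/(-5 + V) = (2*V)/(-5 + V) = 2*V/(-5 + V))
Q = 4 (Q = (2*0/(-5 + 0) - 2)² = (2*0/(-5) - 2)² = (2*0*(-⅕) - 2)² = (0 - 2)² = (-2)² = 4)
n(w) = 2 (n(w) = 10 - 2*4 = 10 - 8 = 2)
(-7*n(-4))*(10 - 9) = (-7*2)*(10 - 9) = -14*1 = -14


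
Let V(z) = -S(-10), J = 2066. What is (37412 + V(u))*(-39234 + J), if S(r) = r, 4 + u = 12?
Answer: -1390900896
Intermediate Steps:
u = 8 (u = -4 + 12 = 8)
V(z) = 10 (V(z) = -1*(-10) = 10)
(37412 + V(u))*(-39234 + J) = (37412 + 10)*(-39234 + 2066) = 37422*(-37168) = -1390900896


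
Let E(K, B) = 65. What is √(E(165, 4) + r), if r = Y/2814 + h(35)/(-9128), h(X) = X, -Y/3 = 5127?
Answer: √5566456350154/305788 ≈ 7.7156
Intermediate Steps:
Y = -15381 (Y = -3*5127 = -15381)
r = -3345149/611576 (r = -15381/2814 + 35/(-9128) = -15381*1/2814 + 35*(-1/9128) = -5127/938 - 5/1304 = -3345149/611576 ≈ -5.4697)
√(E(165, 4) + r) = √(65 - 3345149/611576) = √(36407291/611576) = √5566456350154/305788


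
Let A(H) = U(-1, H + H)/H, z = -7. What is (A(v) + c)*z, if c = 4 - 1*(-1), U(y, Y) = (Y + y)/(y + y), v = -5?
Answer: -273/10 ≈ -27.300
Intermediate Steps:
U(y, Y) = (Y + y)/(2*y) (U(y, Y) = (Y + y)/((2*y)) = (Y + y)*(1/(2*y)) = (Y + y)/(2*y))
c = 5 (c = 4 + 1 = 5)
A(H) = (1/2 - H)/H (A(H) = ((1/2)*((H + H) - 1)/(-1))/H = ((1/2)*(-1)*(2*H - 1))/H = ((1/2)*(-1)*(-1 + 2*H))/H = (1/2 - H)/H)
(A(v) + c)*z = ((1/2 - 1*(-5))/(-5) + 5)*(-7) = (-(1/2 + 5)/5 + 5)*(-7) = (-1/5*11/2 + 5)*(-7) = (-11/10 + 5)*(-7) = (39/10)*(-7) = -273/10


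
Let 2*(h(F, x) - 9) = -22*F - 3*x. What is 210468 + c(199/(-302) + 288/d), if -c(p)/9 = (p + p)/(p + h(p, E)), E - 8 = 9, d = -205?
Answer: 53923149138/256195 ≈ 2.1048e+5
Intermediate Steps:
E = 17 (E = 8 + 9 = 17)
h(F, x) = 9 - 11*F - 3*x/2 (h(F, x) = 9 + (-22*F - 3*x)/2 = 9 + (-11*F - 3*x/2) = 9 - 11*F - 3*x/2)
c(p) = -18*p/(-33/2 - 10*p) (c(p) = -9*(p + p)/(p + (9 - 11*p - 3/2*17)) = -9*2*p/(p + (9 - 11*p - 51/2)) = -9*2*p/(p + (-33/2 - 11*p)) = -9*2*p/(-33/2 - 10*p) = -18*p/(-33/2 - 10*p))
210468 + c(199/(-302) + 288/d) = 210468 + 36*(199/(-302) + 288/(-205))/(33 + 20*(199/(-302) + 288/(-205))) = 210468 + 36*(199*(-1/302) + 288*(-1/205))/(33 + 20*(199*(-1/302) + 288*(-1/205))) = 210468 + 36*(-199/302 - 288/205)/(33 + 20*(-199/302 - 288/205)) = 210468 + 36*(-127771/61910)/(33 + 20*(-127771/61910)) = 210468 + 36*(-127771/61910)/(33 - 255542/6191) = 210468 + 36*(-127771/61910)/(-51239/6191) = 210468 + 36*(-127771/61910)*(-6191/51239) = 210468 + 2299878/256195 = 53923149138/256195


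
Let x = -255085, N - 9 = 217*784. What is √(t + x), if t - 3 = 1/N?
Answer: I*√7383756307023921/170137 ≈ 505.06*I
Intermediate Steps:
N = 170137 (N = 9 + 217*784 = 9 + 170128 = 170137)
t = 510412/170137 (t = 3 + 1/170137 = 510412/170137 ≈ 3.0000)
√(t + x) = √(510412/170137 - 255085) = √(-43398886233/170137) = I*√7383756307023921/170137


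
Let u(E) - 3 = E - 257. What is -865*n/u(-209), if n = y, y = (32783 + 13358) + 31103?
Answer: 66816060/463 ≈ 1.4431e+5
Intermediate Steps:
u(E) = -254 + E (u(E) = 3 + (E - 257) = 3 + (-257 + E) = -254 + E)
y = 77244 (y = 46141 + 31103 = 77244)
n = 77244
-865*n/u(-209) = -865*77244/(-254 - 209) = -865/((-463*1/77244)) = -865/(-463/77244) = -865*(-77244/463) = 66816060/463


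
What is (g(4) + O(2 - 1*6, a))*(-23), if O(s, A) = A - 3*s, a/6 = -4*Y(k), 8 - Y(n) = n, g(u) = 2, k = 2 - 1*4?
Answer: 5198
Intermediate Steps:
k = -2 (k = 2 - 4 = -2)
Y(n) = 8 - n
a = -240 (a = 6*(-4*(8 - 1*(-2))) = 6*(-4*(8 + 2)) = 6*(-4*10) = 6*(-40) = -240)
(g(4) + O(2 - 1*6, a))*(-23) = (2 + (-240 - 3*(2 - 1*6)))*(-23) = (2 + (-240 - 3*(2 - 6)))*(-23) = (2 + (-240 - 3*(-4)))*(-23) = (2 + (-240 + 12))*(-23) = (2 - 228)*(-23) = -226*(-23) = 5198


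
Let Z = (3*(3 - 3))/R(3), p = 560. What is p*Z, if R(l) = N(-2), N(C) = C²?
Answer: 0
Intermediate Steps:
R(l) = 4 (R(l) = (-2)² = 4)
Z = 0 (Z = (3*(3 - 3))/4 = (3*0)*(¼) = 0*(¼) = 0)
p*Z = 560*0 = 0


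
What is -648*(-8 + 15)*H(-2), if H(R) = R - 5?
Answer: 31752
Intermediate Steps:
H(R) = -5 + R
-648*(-8 + 15)*H(-2) = -648*(-8 + 15)*(-5 - 2) = -4536*(-7) = -648*(-49) = 31752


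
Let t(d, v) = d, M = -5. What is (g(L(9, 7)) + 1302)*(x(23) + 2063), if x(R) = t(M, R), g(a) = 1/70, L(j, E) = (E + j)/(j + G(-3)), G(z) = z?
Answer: 13397727/5 ≈ 2.6795e+6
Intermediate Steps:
L(j, E) = (E + j)/(-3 + j) (L(j, E) = (E + j)/(j - 3) = (E + j)/(-3 + j))
g(a) = 1/70
x(R) = -5
(g(L(9, 7)) + 1302)*(x(23) + 2063) = (1/70 + 1302)*(-5 + 2063) = (91141/70)*2058 = 13397727/5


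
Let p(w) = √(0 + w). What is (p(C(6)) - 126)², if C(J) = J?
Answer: (126 - √6)² ≈ 15265.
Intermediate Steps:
p(w) = √w
(p(C(6)) - 126)² = (√6 - 126)² = (-126 + √6)²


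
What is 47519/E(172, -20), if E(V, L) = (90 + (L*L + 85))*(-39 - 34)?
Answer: -47519/41975 ≈ -1.1321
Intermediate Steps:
E(V, L) = -12775 - 73*L² (E(V, L) = (90 + (L² + 85))*(-73) = (90 + (85 + L²))*(-73) = (175 + L²)*(-73) = -12775 - 73*L²)
47519/E(172, -20) = 47519/(-12775 - 73*(-20)²) = 47519/(-12775 - 73*400) = 47519/(-12775 - 29200) = 47519/(-41975) = 47519*(-1/41975) = -47519/41975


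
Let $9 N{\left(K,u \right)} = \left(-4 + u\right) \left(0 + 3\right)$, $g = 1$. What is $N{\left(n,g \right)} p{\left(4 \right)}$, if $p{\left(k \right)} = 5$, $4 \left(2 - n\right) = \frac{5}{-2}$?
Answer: $-5$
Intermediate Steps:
$n = \frac{21}{8}$ ($n = 2 - \frac{5 \frac{1}{-2}}{4} = 2 - \frac{5 \left(- \frac{1}{2}\right)}{4} = 2 - - \frac{5}{8} = 2 + \frac{5}{8} = \frac{21}{8} \approx 2.625$)
$N{\left(K,u \right)} = - \frac{4}{3} + \frac{u}{3}$ ($N{\left(K,u \right)} = \frac{\left(-4 + u\right) \left(0 + 3\right)}{9} = \frac{\left(-4 + u\right) 3}{9} = \frac{-12 + 3 u}{9} = - \frac{4}{3} + \frac{u}{3}$)
$N{\left(n,g \right)} p{\left(4 \right)} = \left(- \frac{4}{3} + \frac{1}{3} \cdot 1\right) 5 = \left(- \frac{4}{3} + \frac{1}{3}\right) 5 = \left(-1\right) 5 = -5$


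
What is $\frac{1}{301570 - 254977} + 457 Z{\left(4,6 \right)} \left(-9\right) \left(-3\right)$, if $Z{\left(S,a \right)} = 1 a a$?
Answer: $\frac{20696796973}{46593} \approx 4.442 \cdot 10^{5}$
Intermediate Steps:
$Z{\left(S,a \right)} = a^{2}$ ($Z{\left(S,a \right)} = a a = a^{2}$)
$\frac{1}{301570 - 254977} + 457 Z{\left(4,6 \right)} \left(-9\right) \left(-3\right) = \frac{1}{301570 - 254977} + 457 \cdot 6^{2} \left(-9\right) \left(-3\right) = \frac{1}{46593} + 457 \cdot 36 \left(-9\right) \left(-3\right) = \frac{1}{46593} + 457 \left(\left(-324\right) \left(-3\right)\right) = \frac{1}{46593} + 457 \cdot 972 = \frac{1}{46593} + 444204 = \frac{20696796973}{46593}$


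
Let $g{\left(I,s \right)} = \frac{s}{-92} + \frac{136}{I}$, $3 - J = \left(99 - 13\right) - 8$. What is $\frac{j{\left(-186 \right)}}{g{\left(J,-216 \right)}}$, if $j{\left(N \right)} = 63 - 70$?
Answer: $- \frac{12075}{922} \approx -13.097$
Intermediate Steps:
$J = -75$ ($J = 3 - \left(\left(99 - 13\right) - 8\right) = 3 - \left(86 - 8\right) = 3 - 78 = -75$)
$g{\left(I,s \right)} = \frac{136}{I} - \frac{s}{92}$ ($g{\left(I,s \right)} = s \left(- \frac{1}{92}\right) + \frac{136}{I} = - \frac{s}{92} + \frac{136}{I} = \frac{136}{I} - \frac{s}{92}$)
$j{\left(N \right)} = -7$ ($j{\left(N \right)} = 63 - 70 = -7$)
$\frac{j{\left(-186 \right)}}{g{\left(J,-216 \right)}} = - \frac{7}{\frac{136}{-75} - - \frac{54}{23}} = - \frac{7}{136 \left(- \frac{1}{75}\right) + \frac{54}{23}} = - \frac{7}{- \frac{136}{75} + \frac{54}{23}} = - \frac{7}{\frac{922}{1725}} = \left(-7\right) \frac{1725}{922} = - \frac{12075}{922}$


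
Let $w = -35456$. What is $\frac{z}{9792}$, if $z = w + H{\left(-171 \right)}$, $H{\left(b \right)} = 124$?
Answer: $- \frac{8833}{2448} \approx -3.6083$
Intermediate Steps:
$z = -35332$ ($z = -35456 + 124 = -35332$)
$\frac{z}{9792} = - \frac{35332}{9792} = \left(-35332\right) \frac{1}{9792} = - \frac{8833}{2448}$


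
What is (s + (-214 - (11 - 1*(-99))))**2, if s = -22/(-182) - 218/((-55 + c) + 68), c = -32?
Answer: 291760942201/2989441 ≈ 97597.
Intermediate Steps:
s = 20047/1729 (s = -22/(-182) - 218/((-55 - 32) + 68) = -22*(-1/182) - 218/(-87 + 68) = 11/91 - 218/(-19) = 11/91 - 218*(-1/19) = 11/91 + 218/19 = 20047/1729 ≈ 11.595)
(s + (-214 - (11 - 1*(-99))))**2 = (20047/1729 + (-214 - (11 - 1*(-99))))**2 = (20047/1729 + (-214 - (11 + 99)))**2 = (20047/1729 + (-214 - 1*110))**2 = (20047/1729 + (-214 - 110))**2 = (20047/1729 - 324)**2 = (-540149/1729)**2 = 291760942201/2989441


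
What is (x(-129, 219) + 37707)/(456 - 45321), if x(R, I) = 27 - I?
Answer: -2501/2991 ≈ -0.83617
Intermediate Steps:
(x(-129, 219) + 37707)/(456 - 45321) = ((27 - 1*219) + 37707)/(456 - 45321) = ((27 - 219) + 37707)/(-44865) = (-192 + 37707)*(-1/44865) = 37515*(-1/44865) = -2501/2991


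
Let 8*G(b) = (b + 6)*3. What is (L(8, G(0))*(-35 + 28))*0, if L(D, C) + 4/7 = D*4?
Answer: 0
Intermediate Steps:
G(b) = 9/4 + 3*b/8 (G(b) = ((b + 6)*3)/8 = ((6 + b)*3)/8 = (18 + 3*b)/8 = 9/4 + 3*b/8)
L(D, C) = -4/7 + 4*D (L(D, C) = -4/7 + D*4 = -4/7 + 4*D)
(L(8, G(0))*(-35 + 28))*0 = ((-4/7 + 4*8)*(-35 + 28))*0 = ((-4/7 + 32)*(-7))*0 = ((220/7)*(-7))*0 = -220*0 = 0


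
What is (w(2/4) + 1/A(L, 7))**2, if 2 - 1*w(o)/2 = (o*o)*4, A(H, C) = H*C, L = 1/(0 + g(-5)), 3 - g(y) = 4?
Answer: 169/49 ≈ 3.4490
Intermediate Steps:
g(y) = -1 (g(y) = 3 - 1*4 = 3 - 4 = -1)
L = -1 (L = 1/(0 - 1) = 1/(-1) = -1)
A(H, C) = C*H
w(o) = 4 - 8*o**2 (w(o) = 4 - 2*o*o*4 = 4 - 2*o**2*4 = 4 - 8*o**2)
(w(2/4) + 1/A(L, 7))**2 = ((4 - 8*(2/4)**2) + 1/(7*(-1)))**2 = ((4 - 8*(2*(1/4))**2) + 1/(-7))**2 = ((4 - 8*(1/2)**2) - 1/7)**2 = ((4 - 8*1/4) - 1/7)**2 = ((4 - 2) - 1/7)**2 = (2 - 1/7)**2 = (13/7)**2 = 169/49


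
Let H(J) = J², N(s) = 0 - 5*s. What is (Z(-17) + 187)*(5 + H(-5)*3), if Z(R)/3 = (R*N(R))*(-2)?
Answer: 708560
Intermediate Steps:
N(s) = -5*s
Z(R) = 30*R² (Z(R) = 3*((R*(-5*R))*(-2)) = 3*(-5*R²*(-2)) = 3*(10*R²) = 30*R²)
(Z(-17) + 187)*(5 + H(-5)*3) = (30*(-17)² + 187)*(5 + (-5)²*3) = (30*289 + 187)*(5 + 25*3) = (8670 + 187)*(5 + 75) = 8857*80 = 708560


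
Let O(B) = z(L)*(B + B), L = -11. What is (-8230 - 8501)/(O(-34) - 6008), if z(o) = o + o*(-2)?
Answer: 5577/2252 ≈ 2.4765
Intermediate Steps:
z(o) = -o (z(o) = o - 2*o = -o)
O(B) = 22*B (O(B) = (-1*(-11))*(B + B) = 11*(2*B) = 22*B)
(-8230 - 8501)/(O(-34) - 6008) = (-8230 - 8501)/(22*(-34) - 6008) = -16731/(-748 - 6008) = -16731/(-6756) = -16731*(-1/6756) = 5577/2252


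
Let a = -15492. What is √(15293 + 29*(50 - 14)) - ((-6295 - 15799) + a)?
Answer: 37586 + 31*√17 ≈ 37714.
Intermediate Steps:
√(15293 + 29*(50 - 14)) - ((-6295 - 15799) + a) = √(15293 + 29*(50 - 14)) - ((-6295 - 15799) - 15492) = √(15293 + 29*36) - (-22094 - 15492) = √(15293 + 1044) - 1*(-37586) = √16337 + 37586 = 31*√17 + 37586 = 37586 + 31*√17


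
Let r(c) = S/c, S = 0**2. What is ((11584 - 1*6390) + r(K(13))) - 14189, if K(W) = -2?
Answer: -8995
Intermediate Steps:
S = 0
r(c) = 0 (r(c) = 0/c = 0)
((11584 - 1*6390) + r(K(13))) - 14189 = ((11584 - 1*6390) + 0) - 14189 = ((11584 - 6390) + 0) - 14189 = (5194 + 0) - 14189 = 5194 - 14189 = -8995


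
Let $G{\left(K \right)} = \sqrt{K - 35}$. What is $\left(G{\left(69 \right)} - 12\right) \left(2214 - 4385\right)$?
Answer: $26052 - 2171 \sqrt{34} \approx 13393.0$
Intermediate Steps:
$G{\left(K \right)} = \sqrt{-35 + K}$
$\left(G{\left(69 \right)} - 12\right) \left(2214 - 4385\right) = \left(\sqrt{-35 + 69} - 12\right) \left(2214 - 4385\right) = \left(\sqrt{34} - 12\right) \left(-2171\right) = \left(-12 + \sqrt{34}\right) \left(-2171\right) = 26052 - 2171 \sqrt{34}$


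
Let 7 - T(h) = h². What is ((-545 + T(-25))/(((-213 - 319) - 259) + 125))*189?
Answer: 24423/74 ≈ 330.04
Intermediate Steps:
T(h) = 7 - h²
((-545 + T(-25))/(((-213 - 319) - 259) + 125))*189 = ((-545 + (7 - 1*(-25)²))/(((-213 - 319) - 259) + 125))*189 = ((-545 + (7 - 1*625))/((-532 - 259) + 125))*189 = ((-545 + (7 - 625))/(-791 + 125))*189 = ((-545 - 618)/(-666))*189 = -1163*(-1/666)*189 = (1163/666)*189 = 24423/74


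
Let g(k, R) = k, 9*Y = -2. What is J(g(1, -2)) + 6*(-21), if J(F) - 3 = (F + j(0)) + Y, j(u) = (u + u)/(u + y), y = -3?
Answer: -1100/9 ≈ -122.22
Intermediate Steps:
Y = -2/9 (Y = (⅑)*(-2) = -2/9 ≈ -0.22222)
j(u) = 2*u/(-3 + u) (j(u) = (u + u)/(u - 3) = (2*u)/(-3 + u) = 2*u/(-3 + u))
J(F) = 25/9 + F (J(F) = 3 + ((F + 2*0/(-3 + 0)) - 2/9) = 3 + ((F + 2*0/(-3)) - 2/9) = 3 + ((F + 2*0*(-⅓)) - 2/9) = 3 + ((F + 0) - 2/9) = 3 + (F - 2/9) = 3 + (-2/9 + F) = 25/9 + F)
J(g(1, -2)) + 6*(-21) = (25/9 + 1) + 6*(-21) = 34/9 - 126 = -1100/9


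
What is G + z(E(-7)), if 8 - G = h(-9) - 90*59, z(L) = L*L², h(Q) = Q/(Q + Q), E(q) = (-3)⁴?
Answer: 1073517/2 ≈ 5.3676e+5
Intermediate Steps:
E(q) = 81
h(Q) = ½ (h(Q) = Q/((2*Q)) = Q*(1/(2*Q)) = ½)
z(L) = L³
G = 10635/2 (G = 8 - (½ - 90*59) = 8 - (½ - 5310) = 8 - 1*(-10619/2) = 8 + 10619/2 = 10635/2 ≈ 5317.5)
G + z(E(-7)) = 10635/2 + 81³ = 10635/2 + 531441 = 1073517/2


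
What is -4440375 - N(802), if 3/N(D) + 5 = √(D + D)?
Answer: -7011352140/1579 - 6*√401/1579 ≈ -4.4404e+6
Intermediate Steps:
N(D) = 3/(-5 + √2*√D) (N(D) = 3/(-5 + √(D + D)) = 3/(-5 + √(2*D)) = 3/(-5 + √2*√D))
-4440375 - N(802) = -4440375 - 3/(-5 + √2*√802) = -4440375 - 3/(-5 + 2*√401)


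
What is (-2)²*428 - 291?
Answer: 1421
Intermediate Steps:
(-2)²*428 - 291 = 4*428 - 291 = 1712 - 291 = 1421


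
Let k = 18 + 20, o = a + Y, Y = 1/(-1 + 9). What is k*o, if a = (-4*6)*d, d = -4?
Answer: 14611/4 ≈ 3652.8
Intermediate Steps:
a = 96 (a = -4*6*(-4) = -24*(-4) = 96)
Y = ⅛ (Y = 1/8 = ⅛ ≈ 0.12500)
o = 769/8 (o = 96 + ⅛ = 769/8 ≈ 96.125)
k = 38
k*o = 38*(769/8) = 14611/4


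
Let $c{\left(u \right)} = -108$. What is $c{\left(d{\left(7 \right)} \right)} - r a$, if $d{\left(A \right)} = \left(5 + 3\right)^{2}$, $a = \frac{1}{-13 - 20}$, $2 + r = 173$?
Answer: $- \frac{1131}{11} \approx -102.82$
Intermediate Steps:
$r = 171$ ($r = -2 + 173 = 171$)
$a = - \frac{1}{33}$ ($a = \frac{1}{-33} = - \frac{1}{33} \approx -0.030303$)
$d{\left(A \right)} = 64$ ($d{\left(A \right)} = 8^{2} = 64$)
$c{\left(d{\left(7 \right)} \right)} - r a = -108 - 171 \left(- \frac{1}{33}\right) = -108 - - \frac{57}{11} = -108 + \frac{57}{11} = - \frac{1131}{11}$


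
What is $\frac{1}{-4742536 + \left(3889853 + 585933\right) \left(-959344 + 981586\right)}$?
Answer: $\frac{1}{99545689676} \approx 1.0046 \cdot 10^{-11}$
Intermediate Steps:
$\frac{1}{-4742536 + \left(3889853 + 585933\right) \left(-959344 + 981586\right)} = \frac{1}{-4742536 + 4475786 \cdot 22242} = \frac{1}{-4742536 + 99550432212} = \frac{1}{99545689676}$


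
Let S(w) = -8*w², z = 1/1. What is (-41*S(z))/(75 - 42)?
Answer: 328/33 ≈ 9.9394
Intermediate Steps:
z = 1
(-41*S(z))/(75 - 42) = (-(-328)*1²)/(75 - 42) = -(-328)/33 = -41*(-8)*(1/33) = 328*(1/33) = 328/33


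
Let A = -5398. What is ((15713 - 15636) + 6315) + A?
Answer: 994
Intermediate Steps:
((15713 - 15636) + 6315) + A = ((15713 - 15636) + 6315) - 5398 = (77 + 6315) - 5398 = 6392 - 5398 = 994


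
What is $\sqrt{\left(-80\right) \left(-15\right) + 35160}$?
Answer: $6 \sqrt{1010} \approx 190.68$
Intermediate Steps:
$\sqrt{\left(-80\right) \left(-15\right) + 35160} = \sqrt{1200 + 35160} = \sqrt{36360} = 6 \sqrt{1010}$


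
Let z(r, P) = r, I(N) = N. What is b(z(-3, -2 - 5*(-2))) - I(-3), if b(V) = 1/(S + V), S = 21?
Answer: 55/18 ≈ 3.0556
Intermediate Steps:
b(V) = 1/(21 + V)
b(z(-3, -2 - 5*(-2))) - I(-3) = 1/(21 - 3) - 1*(-3) = 1/18 + 3 = 55/18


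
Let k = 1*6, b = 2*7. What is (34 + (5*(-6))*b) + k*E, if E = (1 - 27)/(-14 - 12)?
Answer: -380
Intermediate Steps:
b = 14
k = 6
E = 1 (E = -26/(-26) = -26*(-1/26) = 1)
(34 + (5*(-6))*b) + k*E = (34 + (5*(-6))*14) + 6*1 = (34 - 30*14) + 6 = (34 - 420) + 6 = -386 + 6 = -380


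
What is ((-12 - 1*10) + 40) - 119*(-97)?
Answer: 11561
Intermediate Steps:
((-12 - 1*10) + 40) - 119*(-97) = ((-12 - 10) + 40) + 11543 = (-22 + 40) + 11543 = 18 + 11543 = 11561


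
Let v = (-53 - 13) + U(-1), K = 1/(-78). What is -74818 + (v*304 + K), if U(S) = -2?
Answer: -7448221/78 ≈ -95490.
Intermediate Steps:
K = -1/78 ≈ -0.012821
v = -68 (v = (-53 - 13) - 2 = -66 - 2 = -68)
-74818 + (v*304 + K) = -74818 + (-68*304 - 1/78) = -74818 + (-20672 - 1/78) = -74818 - 1612417/78 = -7448221/78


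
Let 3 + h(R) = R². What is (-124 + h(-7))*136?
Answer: -10608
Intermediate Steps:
h(R) = -3 + R²
(-124 + h(-7))*136 = (-124 + (-3 + (-7)²))*136 = (-124 + (-3 + 49))*136 = (-124 + 46)*136 = -78*136 = -10608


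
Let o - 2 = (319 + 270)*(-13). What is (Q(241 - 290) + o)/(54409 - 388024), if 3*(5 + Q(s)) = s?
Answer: 23029/1000845 ≈ 0.023010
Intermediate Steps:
Q(s) = -5 + s/3
o = -7655 (o = 2 + (319 + 270)*(-13) = 2 + 589*(-13) = 2 - 7657 = -7655)
(Q(241 - 290) + o)/(54409 - 388024) = ((-5 + (241 - 290)/3) - 7655)/(54409 - 388024) = ((-5 + (⅓)*(-49)) - 7655)/(-333615) = ((-5 - 49/3) - 7655)*(-1/333615) = (-64/3 - 7655)*(-1/333615) = -23029/3*(-1/333615) = 23029/1000845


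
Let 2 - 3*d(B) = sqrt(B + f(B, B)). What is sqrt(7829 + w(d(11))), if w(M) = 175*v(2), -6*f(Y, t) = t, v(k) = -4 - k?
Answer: sqrt(6779) ≈ 82.335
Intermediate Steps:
f(Y, t) = -t/6
d(B) = 2/3 - sqrt(30)*sqrt(B)/18 (d(B) = 2/3 - sqrt(B - B/6)/3 = 2/3 - sqrt(30)*sqrt(B)/6/3 = 2/3 - sqrt(30)*sqrt(B)/18)
w(M) = -1050 (w(M) = 175*(-4 - 1*2) = 175*(-4 - 2) = 175*(-6) = -1050)
sqrt(7829 + w(d(11))) = sqrt(7829 - 1050) = sqrt(6779)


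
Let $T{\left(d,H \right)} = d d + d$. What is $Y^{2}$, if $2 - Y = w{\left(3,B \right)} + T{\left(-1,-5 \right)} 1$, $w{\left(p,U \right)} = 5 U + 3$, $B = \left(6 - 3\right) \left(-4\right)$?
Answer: $3481$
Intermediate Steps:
$T{\left(d,H \right)} = d + d^{2}$ ($T{\left(d,H \right)} = d^{2} + d = d + d^{2}$)
$B = -12$ ($B = 3 \left(-4\right) = -12$)
$w{\left(p,U \right)} = 3 + 5 U$
$Y = 59$ ($Y = 2 - \left(\left(3 + 5 \left(-12\right)\right) + - (1 - 1) 1\right) = 2 - \left(\left(3 - 60\right) + \left(-1\right) 0 \cdot 1\right) = 2 - \left(-57 + 0 \cdot 1\right) = 2 - \left(-57 + 0\right) = 2 - -57 = 2 + 57 = 59$)
$Y^{2} = 59^{2} = 3481$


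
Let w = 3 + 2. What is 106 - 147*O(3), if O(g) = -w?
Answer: 841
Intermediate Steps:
w = 5
O(g) = -5 (O(g) = -1*5 = -5)
106 - 147*O(3) = 106 - 147*(-5) = 106 + 735 = 841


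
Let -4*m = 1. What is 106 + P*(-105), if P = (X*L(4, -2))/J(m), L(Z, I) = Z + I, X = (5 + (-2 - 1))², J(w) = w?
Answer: 3466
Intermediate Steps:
m = -¼ (m = -¼*1 = -¼ ≈ -0.25000)
X = 4 (X = (5 - 3)² = 2² = 4)
L(Z, I) = I + Z
P = -32 (P = (4*(-2 + 4))/(-¼) = (4*2)*(-4) = 8*(-4) = -32)
106 + P*(-105) = 106 - 32*(-105) = 106 + 3360 = 3466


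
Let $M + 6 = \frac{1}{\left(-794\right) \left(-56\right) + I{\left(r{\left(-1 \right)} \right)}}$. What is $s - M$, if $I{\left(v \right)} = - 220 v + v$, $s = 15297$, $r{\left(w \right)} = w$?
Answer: $\frac{683783948}{44683} \approx 15303.0$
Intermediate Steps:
$I{\left(v \right)} = - 219 v$
$M = - \frac{268097}{44683}$ ($M = -6 + \frac{1}{\left(-794\right) \left(-56\right) - -219} = -6 + \frac{1}{44464 + 219} = -6 + \frac{1}{44683} = - \frac{268097}{44683} \approx -6.0$)
$s - M = 15297 - - \frac{268097}{44683} = 15297 + \frac{268097}{44683} = \frac{683783948}{44683}$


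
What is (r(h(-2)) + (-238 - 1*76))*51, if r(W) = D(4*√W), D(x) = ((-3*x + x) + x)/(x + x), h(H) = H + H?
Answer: -32079/2 ≈ -16040.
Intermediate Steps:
h(H) = 2*H
D(x) = -½ (D(x) = (-2*x + x)/((2*x)) = (-x)*(1/(2*x)) = -½)
r(W) = -½
(r(h(-2)) + (-238 - 1*76))*51 = (-½ + (-238 - 1*76))*51 = (-½ + (-238 - 76))*51 = (-½ - 314)*51 = -629/2*51 = -32079/2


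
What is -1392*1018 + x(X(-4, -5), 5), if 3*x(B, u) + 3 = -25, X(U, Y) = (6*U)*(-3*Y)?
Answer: -4251196/3 ≈ -1.4171e+6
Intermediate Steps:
X(U, Y) = -18*U*Y
x(B, u) = -28/3 (x(B, u) = -1 + (⅓)*(-25) = -1 - 25/3 = -28/3)
-1392*1018 + x(X(-4, -5), 5) = -1392*1018 - 28/3 = -1417056 - 28/3 = -4251196/3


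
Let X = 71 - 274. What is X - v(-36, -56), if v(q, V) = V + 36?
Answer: -183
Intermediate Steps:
X = -203
v(q, V) = 36 + V
X - v(-36, -56) = -203 - (36 - 56) = -203 - 1*(-20) = -203 + 20 = -183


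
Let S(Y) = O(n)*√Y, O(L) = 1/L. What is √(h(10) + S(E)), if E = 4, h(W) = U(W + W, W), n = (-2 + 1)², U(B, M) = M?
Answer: 2*√3 ≈ 3.4641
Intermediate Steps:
n = 1 (n = (-1)² = 1)
h(W) = W
O(L) = 1/L
S(Y) = √Y (S(Y) = √Y/1 = 1*√Y = √Y)
√(h(10) + S(E)) = √(10 + √4) = √(10 + 2) = √12 = 2*√3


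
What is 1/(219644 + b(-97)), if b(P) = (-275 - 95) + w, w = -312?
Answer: 1/218962 ≈ 4.5670e-6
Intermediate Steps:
b(P) = -682 (b(P) = (-275 - 95) - 312 = -370 - 312 = -682)
1/(219644 + b(-97)) = 1/(219644 - 682) = 1/218962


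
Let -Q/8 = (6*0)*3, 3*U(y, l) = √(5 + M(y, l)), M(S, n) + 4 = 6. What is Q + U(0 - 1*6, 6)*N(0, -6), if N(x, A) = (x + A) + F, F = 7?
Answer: √7/3 ≈ 0.88192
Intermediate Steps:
M(S, n) = 2 (M(S, n) = -4 + 6 = 2)
U(y, l) = √7/3 (U(y, l) = √(5 + 2)/3 = √7/3)
N(x, A) = 7 + A + x (N(x, A) = (x + A) + 7 = (A + x) + 7 = 7 + A + x)
Q = 0 (Q = -8*6*0*3 = -0*3 = -8*0 = 0)
Q + U(0 - 1*6, 6)*N(0, -6) = 0 + (√7/3)*(7 - 6 + 0) = 0 + (√7/3)*1 = 0 + √7/3 = √7/3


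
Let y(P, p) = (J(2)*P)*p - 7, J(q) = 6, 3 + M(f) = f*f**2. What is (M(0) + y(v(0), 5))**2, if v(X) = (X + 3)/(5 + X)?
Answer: 64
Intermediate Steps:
v(X) = (3 + X)/(5 + X)
M(f) = -3 + f**3 (M(f) = -3 + f*f**2 = -3 + f**3)
y(P, p) = -7 + 6*P*p (y(P, p) = (6*P)*p - 7 = 6*P*p - 7 = -7 + 6*P*p)
(M(0) + y(v(0), 5))**2 = ((-3 + 0**3) + (-7 + 6*((3 + 0)/(5 + 0))*5))**2 = ((-3 + 0) + (-7 + 6*(3/5)*5))**2 = (-3 + (-7 + 6*((1/5)*3)*5))**2 = (-3 + (-7 + 6*(3/5)*5))**2 = (-3 + (-7 + 18))**2 = (-3 + 11)**2 = 8**2 = 64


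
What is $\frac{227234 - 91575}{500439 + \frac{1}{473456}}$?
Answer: $\frac{64228567504}{236935847185} \approx 0.27108$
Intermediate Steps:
$\frac{227234 - 91575}{500439 + \frac{1}{473456}} = \frac{135659}{500439 + \frac{1}{473456}} = \frac{135659}{\frac{236935847185}{473456}} = 135659 \cdot \frac{473456}{236935847185} = \frac{64228567504}{236935847185}$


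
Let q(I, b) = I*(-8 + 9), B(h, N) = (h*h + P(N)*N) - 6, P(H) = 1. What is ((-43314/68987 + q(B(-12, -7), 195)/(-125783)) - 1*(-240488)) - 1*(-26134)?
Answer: 2313578104896503/8677391821 ≈ 2.6662e+5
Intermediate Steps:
B(h, N) = -6 + N + h² (B(h, N) = (h*h + 1*N) - 6 = (h² + N) - 6 = (N + h²) - 6 = -6 + N + h²)
q(I, b) = I (q(I, b) = I*1 = I)
((-43314/68987 + q(B(-12, -7), 195)/(-125783)) - 1*(-240488)) - 1*(-26134) = ((-43314/68987 + (-6 - 7 + (-12)²)/(-125783)) - 1*(-240488)) - 1*(-26134) = ((-43314*1/68987 + (-6 - 7 + 144)*(-1/125783)) + 240488) + 26134 = ((-43314/68987 + 131*(-1/125783)) + 240488) + 26134 = ((-43314/68987 - 131/125783) + 240488) + 26134 = (-5457202159/8677391821 + 240488) + 26134 = 2086803147046489/8677391821 + 26134 = 2313578104896503/8677391821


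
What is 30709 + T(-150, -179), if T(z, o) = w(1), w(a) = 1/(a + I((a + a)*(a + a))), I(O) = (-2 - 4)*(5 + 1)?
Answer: 1074814/35 ≈ 30709.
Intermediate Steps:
I(O) = -36 (I(O) = -6*6 = -36)
w(a) = 1/(-36 + a) (w(a) = 1/(a - 36) = 1/(-36 + a))
T(z, o) = -1/35 (T(z, o) = 1/(-36 + 1) = 1/(-35) = -1/35)
30709 + T(-150, -179) = 30709 - 1/35 = 1074814/35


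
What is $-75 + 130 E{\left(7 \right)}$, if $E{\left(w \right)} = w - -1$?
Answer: $965$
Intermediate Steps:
$E{\left(w \right)} = 1 + w$ ($E{\left(w \right)} = w + 1 = 1 + w$)
$-75 + 130 E{\left(7 \right)} = -75 + 130 \left(1 + 7\right) = -75 + 130 \cdot 8 = -75 + 1040 = 965$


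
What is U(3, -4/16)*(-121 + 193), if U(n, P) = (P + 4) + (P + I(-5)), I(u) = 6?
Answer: 684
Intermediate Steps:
U(n, P) = 10 + 2*P (U(n, P) = (P + 4) + (P + 6) = (4 + P) + (6 + P) = 10 + 2*P)
U(3, -4/16)*(-121 + 193) = (10 + 2*(-4/16))*(-121 + 193) = (10 + 2*(-4*1/16))*72 = (10 + 2*(-¼))*72 = (10 - ½)*72 = (19/2)*72 = 684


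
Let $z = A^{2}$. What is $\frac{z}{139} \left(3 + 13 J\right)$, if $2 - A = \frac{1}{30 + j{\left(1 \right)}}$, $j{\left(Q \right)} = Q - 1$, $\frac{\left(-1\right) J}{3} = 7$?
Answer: $- \frac{10443}{1390} \approx -7.5129$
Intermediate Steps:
$J = -21$ ($J = \left(-3\right) 7 = -21$)
$j{\left(Q \right)} = -1 + Q$
$A = \frac{59}{30}$ ($A = 2 - \frac{1}{30 + \left(-1 + 1\right)} = 2 - \frac{1}{30 + 0} = 2 - \frac{1}{30} = \frac{59}{30} \approx 1.9667$)
$z = \frac{3481}{900}$ ($z = \left(\frac{59}{30}\right)^{2} = \frac{3481}{900} \approx 3.8678$)
$\frac{z}{139} \left(3 + 13 J\right) = \frac{3481}{900 \cdot 139} \left(3 + 13 \left(-21\right)\right) = \frac{3481}{900} \cdot \frac{1}{139} \left(3 - 273\right) = \frac{3481}{125100} \left(-270\right) = - \frac{10443}{1390}$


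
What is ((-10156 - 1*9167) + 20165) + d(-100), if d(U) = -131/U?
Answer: 84331/100 ≈ 843.31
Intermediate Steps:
((-10156 - 1*9167) + 20165) + d(-100) = ((-10156 - 1*9167) + 20165) - 131/(-100) = ((-10156 - 9167) + 20165) - 131*(-1/100) = (-19323 + 20165) + 131/100 = 842 + 131/100 = 84331/100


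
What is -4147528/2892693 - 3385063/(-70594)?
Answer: 9499157453027/204206769642 ≈ 46.517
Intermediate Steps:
-4147528/2892693 - 3385063/(-70594) = -4147528*1/2892693 - 3385063*(-1/70594) = -4147528/2892693 + 3385063/70594 = 9499157453027/204206769642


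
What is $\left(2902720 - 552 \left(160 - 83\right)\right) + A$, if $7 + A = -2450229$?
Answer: $409980$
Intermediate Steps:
$A = -2450236$ ($A = -7 - 2450229 = -2450236$)
$\left(2902720 - 552 \left(160 - 83\right)\right) + A = \left(2902720 - 552 \left(160 - 83\right)\right) - 2450236 = \left(2902720 - 42504\right) - 2450236 = 2860216 - 2450236 = 409980$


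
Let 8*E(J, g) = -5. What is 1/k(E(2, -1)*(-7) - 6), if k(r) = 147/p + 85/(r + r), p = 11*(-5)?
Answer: -715/20611 ≈ -0.034690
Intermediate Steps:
E(J, g) = -5/8 (E(J, g) = (⅛)*(-5) = -5/8)
p = -55
k(r) = -147/55 + 85/(2*r) (k(r) = 147/(-55) + 85/(r + r) = 147*(-1/55) + 85/((2*r)) = -147/55 + 85*(1/(2*r)) = -147/55 + 85/(2*r))
1/k(E(2, -1)*(-7) - 6) = 1/((4675 - 294*(-5/8*(-7) - 6))/(110*(-5/8*(-7) - 6))) = 1/((4675 - 294*(35/8 - 6))/(110*(35/8 - 6))) = 1/((4675 - 294*(-13/8))/(110*(-13/8))) = 1/((1/110)*(-8/13)*(4675 + 1911/4)) = 1/((1/110)*(-8/13)*(20611/4)) = 1/(-20611/715) = -715/20611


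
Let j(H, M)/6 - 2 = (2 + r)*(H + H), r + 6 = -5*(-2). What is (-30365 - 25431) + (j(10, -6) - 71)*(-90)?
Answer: -115286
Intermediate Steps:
r = 4 (r = -6 - 5*(-2) = -6 + 10 = 4)
j(H, M) = 12 + 72*H (j(H, M) = 12 + 6*((2 + 4)*(H + H)) = 12 + 6*(6*(2*H)) = 12 + 6*(12*H) = 12 + 72*H)
(-30365 - 25431) + (j(10, -6) - 71)*(-90) = (-30365 - 25431) + ((12 + 72*10) - 71)*(-90) = -55796 + ((12 + 720) - 71)*(-90) = -55796 + (732 - 71)*(-90) = -55796 + 661*(-90) = -55796 - 59490 = -115286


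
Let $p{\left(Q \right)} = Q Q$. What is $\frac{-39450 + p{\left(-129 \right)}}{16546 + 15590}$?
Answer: $- \frac{7603}{10712} \approx -0.70976$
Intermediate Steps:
$p{\left(Q \right)} = Q^{2}$
$\frac{-39450 + p{\left(-129 \right)}}{16546 + 15590} = \frac{-39450 + \left(-129\right)^{2}}{16546 + 15590} = \frac{-39450 + 16641}{32136} = \left(-22809\right) \frac{1}{32136} = - \frac{7603}{10712}$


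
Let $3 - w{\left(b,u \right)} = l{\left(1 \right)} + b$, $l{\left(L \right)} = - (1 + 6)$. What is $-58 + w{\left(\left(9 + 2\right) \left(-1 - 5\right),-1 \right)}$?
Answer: $18$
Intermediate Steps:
$l{\left(L \right)} = -7$ ($l{\left(L \right)} = \left(-1\right) 7 = -7$)
$w{\left(b,u \right)} = 10 - b$ ($w{\left(b,u \right)} = 3 - \left(-7 + b\right) = 10 - b$)
$-58 + w{\left(\left(9 + 2\right) \left(-1 - 5\right),-1 \right)} = -58 - \left(-10 + \left(9 + 2\right) \left(-1 - 5\right)\right) = -58 - \left(-10 + 11 \left(-6\right)\right) = -58 + \left(10 - -66\right) = -58 + \left(10 + 66\right) = -58 + 76 = 18$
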